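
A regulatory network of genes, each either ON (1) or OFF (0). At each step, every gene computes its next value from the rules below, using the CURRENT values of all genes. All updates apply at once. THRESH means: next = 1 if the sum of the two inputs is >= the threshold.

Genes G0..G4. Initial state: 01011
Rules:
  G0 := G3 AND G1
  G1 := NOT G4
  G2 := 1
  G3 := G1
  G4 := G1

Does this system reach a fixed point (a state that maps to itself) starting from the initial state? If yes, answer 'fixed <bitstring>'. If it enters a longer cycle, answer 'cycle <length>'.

Step 0: 01011
Step 1: G0=G3&G1=1&1=1 G1=NOT G4=NOT 1=0 G2=1(const) G3=G1=1 G4=G1=1 -> 10111
Step 2: G0=G3&G1=1&0=0 G1=NOT G4=NOT 1=0 G2=1(const) G3=G1=0 G4=G1=0 -> 00100
Step 3: G0=G3&G1=0&0=0 G1=NOT G4=NOT 0=1 G2=1(const) G3=G1=0 G4=G1=0 -> 01100
Step 4: G0=G3&G1=0&1=0 G1=NOT G4=NOT 0=1 G2=1(const) G3=G1=1 G4=G1=1 -> 01111
Step 5: G0=G3&G1=1&1=1 G1=NOT G4=NOT 1=0 G2=1(const) G3=G1=1 G4=G1=1 -> 10111
Cycle of length 4 starting at step 1 -> no fixed point

Answer: cycle 4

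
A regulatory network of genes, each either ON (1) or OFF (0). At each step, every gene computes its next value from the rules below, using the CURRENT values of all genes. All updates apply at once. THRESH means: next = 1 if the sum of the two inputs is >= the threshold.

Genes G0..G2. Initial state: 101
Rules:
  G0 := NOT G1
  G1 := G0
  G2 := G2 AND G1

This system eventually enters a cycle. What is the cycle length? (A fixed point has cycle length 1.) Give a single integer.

Step 0: 101
Step 1: G0=NOT G1=NOT 0=1 G1=G0=1 G2=G2&G1=1&0=0 -> 110
Step 2: G0=NOT G1=NOT 1=0 G1=G0=1 G2=G2&G1=0&1=0 -> 010
Step 3: G0=NOT G1=NOT 1=0 G1=G0=0 G2=G2&G1=0&1=0 -> 000
Step 4: G0=NOT G1=NOT 0=1 G1=G0=0 G2=G2&G1=0&0=0 -> 100
Step 5: G0=NOT G1=NOT 0=1 G1=G0=1 G2=G2&G1=0&0=0 -> 110
State from step 5 equals state from step 1 -> cycle length 4

Answer: 4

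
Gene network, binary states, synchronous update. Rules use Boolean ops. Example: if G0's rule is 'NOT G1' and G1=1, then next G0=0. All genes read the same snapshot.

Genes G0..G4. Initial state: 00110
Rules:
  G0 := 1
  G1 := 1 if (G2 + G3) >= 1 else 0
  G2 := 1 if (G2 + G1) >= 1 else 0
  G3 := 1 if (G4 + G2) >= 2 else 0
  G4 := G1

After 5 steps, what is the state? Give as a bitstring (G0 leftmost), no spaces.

Step 1: G0=1(const) G1=(1+1>=1)=1 G2=(1+0>=1)=1 G3=(0+1>=2)=0 G4=G1=0 -> 11100
Step 2: G0=1(const) G1=(1+0>=1)=1 G2=(1+1>=1)=1 G3=(0+1>=2)=0 G4=G1=1 -> 11101
Step 3: G0=1(const) G1=(1+0>=1)=1 G2=(1+1>=1)=1 G3=(1+1>=2)=1 G4=G1=1 -> 11111
Step 4: G0=1(const) G1=(1+1>=1)=1 G2=(1+1>=1)=1 G3=(1+1>=2)=1 G4=G1=1 -> 11111
Step 5: G0=1(const) G1=(1+1>=1)=1 G2=(1+1>=1)=1 G3=(1+1>=2)=1 G4=G1=1 -> 11111

11111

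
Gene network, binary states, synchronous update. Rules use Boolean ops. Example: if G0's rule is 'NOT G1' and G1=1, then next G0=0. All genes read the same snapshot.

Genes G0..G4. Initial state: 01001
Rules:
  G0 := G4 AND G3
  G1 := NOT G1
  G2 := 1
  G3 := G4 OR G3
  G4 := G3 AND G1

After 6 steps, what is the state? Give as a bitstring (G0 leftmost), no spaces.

Step 1: G0=G4&G3=1&0=0 G1=NOT G1=NOT 1=0 G2=1(const) G3=G4|G3=1|0=1 G4=G3&G1=0&1=0 -> 00110
Step 2: G0=G4&G3=0&1=0 G1=NOT G1=NOT 0=1 G2=1(const) G3=G4|G3=0|1=1 G4=G3&G1=1&0=0 -> 01110
Step 3: G0=G4&G3=0&1=0 G1=NOT G1=NOT 1=0 G2=1(const) G3=G4|G3=0|1=1 G4=G3&G1=1&1=1 -> 00111
Step 4: G0=G4&G3=1&1=1 G1=NOT G1=NOT 0=1 G2=1(const) G3=G4|G3=1|1=1 G4=G3&G1=1&0=0 -> 11110
Step 5: G0=G4&G3=0&1=0 G1=NOT G1=NOT 1=0 G2=1(const) G3=G4|G3=0|1=1 G4=G3&G1=1&1=1 -> 00111
Step 6: G0=G4&G3=1&1=1 G1=NOT G1=NOT 0=1 G2=1(const) G3=G4|G3=1|1=1 G4=G3&G1=1&0=0 -> 11110

11110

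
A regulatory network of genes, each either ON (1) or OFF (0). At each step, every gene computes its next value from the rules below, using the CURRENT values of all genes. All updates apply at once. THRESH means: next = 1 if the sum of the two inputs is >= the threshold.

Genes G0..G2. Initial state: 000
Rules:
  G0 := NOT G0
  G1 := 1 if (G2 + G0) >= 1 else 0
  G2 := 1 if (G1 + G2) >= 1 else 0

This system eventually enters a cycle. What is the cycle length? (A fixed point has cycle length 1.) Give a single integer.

Answer: 2

Derivation:
Step 0: 000
Step 1: G0=NOT G0=NOT 0=1 G1=(0+0>=1)=0 G2=(0+0>=1)=0 -> 100
Step 2: G0=NOT G0=NOT 1=0 G1=(0+1>=1)=1 G2=(0+0>=1)=0 -> 010
Step 3: G0=NOT G0=NOT 0=1 G1=(0+0>=1)=0 G2=(1+0>=1)=1 -> 101
Step 4: G0=NOT G0=NOT 1=0 G1=(1+1>=1)=1 G2=(0+1>=1)=1 -> 011
Step 5: G0=NOT G0=NOT 0=1 G1=(1+0>=1)=1 G2=(1+1>=1)=1 -> 111
Step 6: G0=NOT G0=NOT 1=0 G1=(1+1>=1)=1 G2=(1+1>=1)=1 -> 011
State from step 6 equals state from step 4 -> cycle length 2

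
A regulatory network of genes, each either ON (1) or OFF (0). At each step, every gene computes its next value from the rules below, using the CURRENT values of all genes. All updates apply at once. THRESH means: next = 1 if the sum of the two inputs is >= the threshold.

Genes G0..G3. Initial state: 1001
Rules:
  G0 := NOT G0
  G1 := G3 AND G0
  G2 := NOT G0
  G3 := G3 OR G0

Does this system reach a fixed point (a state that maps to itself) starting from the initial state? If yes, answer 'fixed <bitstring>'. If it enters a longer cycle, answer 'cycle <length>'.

Step 0: 1001
Step 1: G0=NOT G0=NOT 1=0 G1=G3&G0=1&1=1 G2=NOT G0=NOT 1=0 G3=G3|G0=1|1=1 -> 0101
Step 2: G0=NOT G0=NOT 0=1 G1=G3&G0=1&0=0 G2=NOT G0=NOT 0=1 G3=G3|G0=1|0=1 -> 1011
Step 3: G0=NOT G0=NOT 1=0 G1=G3&G0=1&1=1 G2=NOT G0=NOT 1=0 G3=G3|G0=1|1=1 -> 0101
Cycle of length 2 starting at step 1 -> no fixed point

Answer: cycle 2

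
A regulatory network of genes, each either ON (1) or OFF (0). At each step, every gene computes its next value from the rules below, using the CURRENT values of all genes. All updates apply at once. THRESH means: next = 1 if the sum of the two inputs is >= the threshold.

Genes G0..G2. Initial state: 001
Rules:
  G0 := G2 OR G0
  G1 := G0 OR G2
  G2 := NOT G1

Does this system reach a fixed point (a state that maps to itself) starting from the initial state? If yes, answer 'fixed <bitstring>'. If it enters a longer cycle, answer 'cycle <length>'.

Step 0: 001
Step 1: G0=G2|G0=1|0=1 G1=G0|G2=0|1=1 G2=NOT G1=NOT 0=1 -> 111
Step 2: G0=G2|G0=1|1=1 G1=G0|G2=1|1=1 G2=NOT G1=NOT 1=0 -> 110
Step 3: G0=G2|G0=0|1=1 G1=G0|G2=1|0=1 G2=NOT G1=NOT 1=0 -> 110
Fixed point reached at step 2: 110

Answer: fixed 110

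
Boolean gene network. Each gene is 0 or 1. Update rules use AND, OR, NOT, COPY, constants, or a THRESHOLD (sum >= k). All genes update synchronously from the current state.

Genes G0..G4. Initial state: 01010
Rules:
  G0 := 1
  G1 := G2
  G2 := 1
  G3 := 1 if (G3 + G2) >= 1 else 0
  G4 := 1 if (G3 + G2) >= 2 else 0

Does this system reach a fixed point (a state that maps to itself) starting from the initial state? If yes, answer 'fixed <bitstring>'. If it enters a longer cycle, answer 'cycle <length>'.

Step 0: 01010
Step 1: G0=1(const) G1=G2=0 G2=1(const) G3=(1+0>=1)=1 G4=(1+0>=2)=0 -> 10110
Step 2: G0=1(const) G1=G2=1 G2=1(const) G3=(1+1>=1)=1 G4=(1+1>=2)=1 -> 11111
Step 3: G0=1(const) G1=G2=1 G2=1(const) G3=(1+1>=1)=1 G4=(1+1>=2)=1 -> 11111
Fixed point reached at step 2: 11111

Answer: fixed 11111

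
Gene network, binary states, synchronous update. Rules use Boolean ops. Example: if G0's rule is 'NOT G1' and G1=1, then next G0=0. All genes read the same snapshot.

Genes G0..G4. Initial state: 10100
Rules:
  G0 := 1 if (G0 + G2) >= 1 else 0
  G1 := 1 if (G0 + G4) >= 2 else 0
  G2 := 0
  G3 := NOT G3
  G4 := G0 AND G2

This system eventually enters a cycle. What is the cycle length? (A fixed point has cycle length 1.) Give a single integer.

Answer: 2

Derivation:
Step 0: 10100
Step 1: G0=(1+1>=1)=1 G1=(1+0>=2)=0 G2=0(const) G3=NOT G3=NOT 0=1 G4=G0&G2=1&1=1 -> 10011
Step 2: G0=(1+0>=1)=1 G1=(1+1>=2)=1 G2=0(const) G3=NOT G3=NOT 1=0 G4=G0&G2=1&0=0 -> 11000
Step 3: G0=(1+0>=1)=1 G1=(1+0>=2)=0 G2=0(const) G3=NOT G3=NOT 0=1 G4=G0&G2=1&0=0 -> 10010
Step 4: G0=(1+0>=1)=1 G1=(1+0>=2)=0 G2=0(const) G3=NOT G3=NOT 1=0 G4=G0&G2=1&0=0 -> 10000
Step 5: G0=(1+0>=1)=1 G1=(1+0>=2)=0 G2=0(const) G3=NOT G3=NOT 0=1 G4=G0&G2=1&0=0 -> 10010
State from step 5 equals state from step 3 -> cycle length 2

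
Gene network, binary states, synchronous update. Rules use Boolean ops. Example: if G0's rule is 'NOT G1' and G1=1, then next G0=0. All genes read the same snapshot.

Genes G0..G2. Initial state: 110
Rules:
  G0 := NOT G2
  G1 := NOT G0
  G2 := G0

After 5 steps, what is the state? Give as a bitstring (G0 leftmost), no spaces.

Step 1: G0=NOT G2=NOT 0=1 G1=NOT G0=NOT 1=0 G2=G0=1 -> 101
Step 2: G0=NOT G2=NOT 1=0 G1=NOT G0=NOT 1=0 G2=G0=1 -> 001
Step 3: G0=NOT G2=NOT 1=0 G1=NOT G0=NOT 0=1 G2=G0=0 -> 010
Step 4: G0=NOT G2=NOT 0=1 G1=NOT G0=NOT 0=1 G2=G0=0 -> 110
Step 5: G0=NOT G2=NOT 0=1 G1=NOT G0=NOT 1=0 G2=G0=1 -> 101

101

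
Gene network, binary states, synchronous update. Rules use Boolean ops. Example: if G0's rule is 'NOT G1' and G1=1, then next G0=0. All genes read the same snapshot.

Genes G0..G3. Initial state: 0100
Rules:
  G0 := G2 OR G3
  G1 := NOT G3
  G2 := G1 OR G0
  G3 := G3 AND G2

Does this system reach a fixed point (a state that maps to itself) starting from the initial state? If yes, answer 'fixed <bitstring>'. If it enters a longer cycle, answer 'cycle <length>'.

Step 0: 0100
Step 1: G0=G2|G3=0|0=0 G1=NOT G3=NOT 0=1 G2=G1|G0=1|0=1 G3=G3&G2=0&0=0 -> 0110
Step 2: G0=G2|G3=1|0=1 G1=NOT G3=NOT 0=1 G2=G1|G0=1|0=1 G3=G3&G2=0&1=0 -> 1110
Step 3: G0=G2|G3=1|0=1 G1=NOT G3=NOT 0=1 G2=G1|G0=1|1=1 G3=G3&G2=0&1=0 -> 1110
Fixed point reached at step 2: 1110

Answer: fixed 1110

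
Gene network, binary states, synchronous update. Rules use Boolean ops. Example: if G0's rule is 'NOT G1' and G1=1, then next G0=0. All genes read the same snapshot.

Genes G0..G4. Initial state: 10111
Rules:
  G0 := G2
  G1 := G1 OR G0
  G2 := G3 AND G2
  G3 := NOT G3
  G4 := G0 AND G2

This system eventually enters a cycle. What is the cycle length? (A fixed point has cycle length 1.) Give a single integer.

Step 0: 10111
Step 1: G0=G2=1 G1=G1|G0=0|1=1 G2=G3&G2=1&1=1 G3=NOT G3=NOT 1=0 G4=G0&G2=1&1=1 -> 11101
Step 2: G0=G2=1 G1=G1|G0=1|1=1 G2=G3&G2=0&1=0 G3=NOT G3=NOT 0=1 G4=G0&G2=1&1=1 -> 11011
Step 3: G0=G2=0 G1=G1|G0=1|1=1 G2=G3&G2=1&0=0 G3=NOT G3=NOT 1=0 G4=G0&G2=1&0=0 -> 01000
Step 4: G0=G2=0 G1=G1|G0=1|0=1 G2=G3&G2=0&0=0 G3=NOT G3=NOT 0=1 G4=G0&G2=0&0=0 -> 01010
Step 5: G0=G2=0 G1=G1|G0=1|0=1 G2=G3&G2=1&0=0 G3=NOT G3=NOT 1=0 G4=G0&G2=0&0=0 -> 01000
State from step 5 equals state from step 3 -> cycle length 2

Answer: 2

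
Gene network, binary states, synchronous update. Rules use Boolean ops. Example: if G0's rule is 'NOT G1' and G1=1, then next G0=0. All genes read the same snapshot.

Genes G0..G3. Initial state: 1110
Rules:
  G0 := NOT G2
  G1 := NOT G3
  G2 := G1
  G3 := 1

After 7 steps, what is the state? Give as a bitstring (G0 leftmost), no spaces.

Step 1: G0=NOT G2=NOT 1=0 G1=NOT G3=NOT 0=1 G2=G1=1 G3=1(const) -> 0111
Step 2: G0=NOT G2=NOT 1=0 G1=NOT G3=NOT 1=0 G2=G1=1 G3=1(const) -> 0011
Step 3: G0=NOT G2=NOT 1=0 G1=NOT G3=NOT 1=0 G2=G1=0 G3=1(const) -> 0001
Step 4: G0=NOT G2=NOT 0=1 G1=NOT G3=NOT 1=0 G2=G1=0 G3=1(const) -> 1001
Step 5: G0=NOT G2=NOT 0=1 G1=NOT G3=NOT 1=0 G2=G1=0 G3=1(const) -> 1001
Step 6: G0=NOT G2=NOT 0=1 G1=NOT G3=NOT 1=0 G2=G1=0 G3=1(const) -> 1001
Step 7: G0=NOT G2=NOT 0=1 G1=NOT G3=NOT 1=0 G2=G1=0 G3=1(const) -> 1001

1001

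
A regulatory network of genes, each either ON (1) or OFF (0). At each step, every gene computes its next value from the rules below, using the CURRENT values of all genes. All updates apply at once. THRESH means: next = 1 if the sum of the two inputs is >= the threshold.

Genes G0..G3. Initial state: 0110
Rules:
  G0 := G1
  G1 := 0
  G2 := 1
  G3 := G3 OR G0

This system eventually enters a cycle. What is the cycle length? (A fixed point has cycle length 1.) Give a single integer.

Answer: 1

Derivation:
Step 0: 0110
Step 1: G0=G1=1 G1=0(const) G2=1(const) G3=G3|G0=0|0=0 -> 1010
Step 2: G0=G1=0 G1=0(const) G2=1(const) G3=G3|G0=0|1=1 -> 0011
Step 3: G0=G1=0 G1=0(const) G2=1(const) G3=G3|G0=1|0=1 -> 0011
State from step 3 equals state from step 2 -> cycle length 1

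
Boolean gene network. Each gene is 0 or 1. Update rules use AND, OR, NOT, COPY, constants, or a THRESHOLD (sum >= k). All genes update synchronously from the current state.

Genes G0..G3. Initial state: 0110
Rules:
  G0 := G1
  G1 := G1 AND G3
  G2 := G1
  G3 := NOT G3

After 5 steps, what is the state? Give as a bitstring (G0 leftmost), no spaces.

Step 1: G0=G1=1 G1=G1&G3=1&0=0 G2=G1=1 G3=NOT G3=NOT 0=1 -> 1011
Step 2: G0=G1=0 G1=G1&G3=0&1=0 G2=G1=0 G3=NOT G3=NOT 1=0 -> 0000
Step 3: G0=G1=0 G1=G1&G3=0&0=0 G2=G1=0 G3=NOT G3=NOT 0=1 -> 0001
Step 4: G0=G1=0 G1=G1&G3=0&1=0 G2=G1=0 G3=NOT G3=NOT 1=0 -> 0000
Step 5: G0=G1=0 G1=G1&G3=0&0=0 G2=G1=0 G3=NOT G3=NOT 0=1 -> 0001

0001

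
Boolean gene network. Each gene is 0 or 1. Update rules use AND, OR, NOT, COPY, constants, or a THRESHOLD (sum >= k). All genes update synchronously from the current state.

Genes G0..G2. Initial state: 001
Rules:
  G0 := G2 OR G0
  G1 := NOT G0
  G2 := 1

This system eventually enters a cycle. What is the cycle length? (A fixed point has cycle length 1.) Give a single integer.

Answer: 1

Derivation:
Step 0: 001
Step 1: G0=G2|G0=1|0=1 G1=NOT G0=NOT 0=1 G2=1(const) -> 111
Step 2: G0=G2|G0=1|1=1 G1=NOT G0=NOT 1=0 G2=1(const) -> 101
Step 3: G0=G2|G0=1|1=1 G1=NOT G0=NOT 1=0 G2=1(const) -> 101
State from step 3 equals state from step 2 -> cycle length 1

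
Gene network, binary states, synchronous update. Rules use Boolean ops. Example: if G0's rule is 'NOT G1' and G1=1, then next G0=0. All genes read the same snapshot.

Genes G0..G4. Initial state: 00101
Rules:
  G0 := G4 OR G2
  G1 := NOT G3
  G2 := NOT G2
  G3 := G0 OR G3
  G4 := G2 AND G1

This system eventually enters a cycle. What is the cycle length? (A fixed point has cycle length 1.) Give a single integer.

Step 0: 00101
Step 1: G0=G4|G2=1|1=1 G1=NOT G3=NOT 0=1 G2=NOT G2=NOT 1=0 G3=G0|G3=0|0=0 G4=G2&G1=1&0=0 -> 11000
Step 2: G0=G4|G2=0|0=0 G1=NOT G3=NOT 0=1 G2=NOT G2=NOT 0=1 G3=G0|G3=1|0=1 G4=G2&G1=0&1=0 -> 01110
Step 3: G0=G4|G2=0|1=1 G1=NOT G3=NOT 1=0 G2=NOT G2=NOT 1=0 G3=G0|G3=0|1=1 G4=G2&G1=1&1=1 -> 10011
Step 4: G0=G4|G2=1|0=1 G1=NOT G3=NOT 1=0 G2=NOT G2=NOT 0=1 G3=G0|G3=1|1=1 G4=G2&G1=0&0=0 -> 10110
Step 5: G0=G4|G2=0|1=1 G1=NOT G3=NOT 1=0 G2=NOT G2=NOT 1=0 G3=G0|G3=1|1=1 G4=G2&G1=1&0=0 -> 10010
Step 6: G0=G4|G2=0|0=0 G1=NOT G3=NOT 1=0 G2=NOT G2=NOT 0=1 G3=G0|G3=1|1=1 G4=G2&G1=0&0=0 -> 00110
Step 7: G0=G4|G2=0|1=1 G1=NOT G3=NOT 1=0 G2=NOT G2=NOT 1=0 G3=G0|G3=0|1=1 G4=G2&G1=1&0=0 -> 10010
State from step 7 equals state from step 5 -> cycle length 2

Answer: 2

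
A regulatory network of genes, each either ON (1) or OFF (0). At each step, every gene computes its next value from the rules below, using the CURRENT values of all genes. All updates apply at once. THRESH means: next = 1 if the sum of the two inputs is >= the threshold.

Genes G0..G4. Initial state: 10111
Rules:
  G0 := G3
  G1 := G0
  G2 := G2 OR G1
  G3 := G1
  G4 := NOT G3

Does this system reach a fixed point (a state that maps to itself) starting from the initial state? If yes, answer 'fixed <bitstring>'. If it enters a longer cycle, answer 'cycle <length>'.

Answer: cycle 3

Derivation:
Step 0: 10111
Step 1: G0=G3=1 G1=G0=1 G2=G2|G1=1|0=1 G3=G1=0 G4=NOT G3=NOT 1=0 -> 11100
Step 2: G0=G3=0 G1=G0=1 G2=G2|G1=1|1=1 G3=G1=1 G4=NOT G3=NOT 0=1 -> 01111
Step 3: G0=G3=1 G1=G0=0 G2=G2|G1=1|1=1 G3=G1=1 G4=NOT G3=NOT 1=0 -> 10110
Step 4: G0=G3=1 G1=G0=1 G2=G2|G1=1|0=1 G3=G1=0 G4=NOT G3=NOT 1=0 -> 11100
Cycle of length 3 starting at step 1 -> no fixed point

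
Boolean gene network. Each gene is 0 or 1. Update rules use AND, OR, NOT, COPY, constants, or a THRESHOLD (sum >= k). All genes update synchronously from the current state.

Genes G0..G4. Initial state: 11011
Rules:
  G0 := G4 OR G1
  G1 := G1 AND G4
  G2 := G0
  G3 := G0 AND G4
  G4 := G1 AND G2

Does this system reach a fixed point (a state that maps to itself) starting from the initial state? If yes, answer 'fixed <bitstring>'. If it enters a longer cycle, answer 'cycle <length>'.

Step 0: 11011
Step 1: G0=G4|G1=1|1=1 G1=G1&G4=1&1=1 G2=G0=1 G3=G0&G4=1&1=1 G4=G1&G2=1&0=0 -> 11110
Step 2: G0=G4|G1=0|1=1 G1=G1&G4=1&0=0 G2=G0=1 G3=G0&G4=1&0=0 G4=G1&G2=1&1=1 -> 10101
Step 3: G0=G4|G1=1|0=1 G1=G1&G4=0&1=0 G2=G0=1 G3=G0&G4=1&1=1 G4=G1&G2=0&1=0 -> 10110
Step 4: G0=G4|G1=0|0=0 G1=G1&G4=0&0=0 G2=G0=1 G3=G0&G4=1&0=0 G4=G1&G2=0&1=0 -> 00100
Step 5: G0=G4|G1=0|0=0 G1=G1&G4=0&0=0 G2=G0=0 G3=G0&G4=0&0=0 G4=G1&G2=0&1=0 -> 00000
Step 6: G0=G4|G1=0|0=0 G1=G1&G4=0&0=0 G2=G0=0 G3=G0&G4=0&0=0 G4=G1&G2=0&0=0 -> 00000
Fixed point reached at step 5: 00000

Answer: fixed 00000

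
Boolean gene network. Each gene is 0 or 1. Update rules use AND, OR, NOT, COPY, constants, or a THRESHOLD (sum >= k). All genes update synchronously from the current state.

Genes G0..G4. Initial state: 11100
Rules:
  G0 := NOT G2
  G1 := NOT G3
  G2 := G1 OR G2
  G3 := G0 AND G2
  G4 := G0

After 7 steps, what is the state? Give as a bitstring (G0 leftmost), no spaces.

Step 1: G0=NOT G2=NOT 1=0 G1=NOT G3=NOT 0=1 G2=G1|G2=1|1=1 G3=G0&G2=1&1=1 G4=G0=1 -> 01111
Step 2: G0=NOT G2=NOT 1=0 G1=NOT G3=NOT 1=0 G2=G1|G2=1|1=1 G3=G0&G2=0&1=0 G4=G0=0 -> 00100
Step 3: G0=NOT G2=NOT 1=0 G1=NOT G3=NOT 0=1 G2=G1|G2=0|1=1 G3=G0&G2=0&1=0 G4=G0=0 -> 01100
Step 4: G0=NOT G2=NOT 1=0 G1=NOT G3=NOT 0=1 G2=G1|G2=1|1=1 G3=G0&G2=0&1=0 G4=G0=0 -> 01100
Step 5: G0=NOT G2=NOT 1=0 G1=NOT G3=NOT 0=1 G2=G1|G2=1|1=1 G3=G0&G2=0&1=0 G4=G0=0 -> 01100
Step 6: G0=NOT G2=NOT 1=0 G1=NOT G3=NOT 0=1 G2=G1|G2=1|1=1 G3=G0&G2=0&1=0 G4=G0=0 -> 01100
Step 7: G0=NOT G2=NOT 1=0 G1=NOT G3=NOT 0=1 G2=G1|G2=1|1=1 G3=G0&G2=0&1=0 G4=G0=0 -> 01100

01100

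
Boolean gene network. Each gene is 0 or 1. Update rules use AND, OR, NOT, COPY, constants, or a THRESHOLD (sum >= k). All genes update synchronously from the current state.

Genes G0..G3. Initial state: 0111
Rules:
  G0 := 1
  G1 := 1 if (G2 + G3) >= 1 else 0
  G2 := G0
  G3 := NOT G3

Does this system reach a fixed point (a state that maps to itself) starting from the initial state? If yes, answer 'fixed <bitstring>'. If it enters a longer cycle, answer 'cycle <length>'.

Step 0: 0111
Step 1: G0=1(const) G1=(1+1>=1)=1 G2=G0=0 G3=NOT G3=NOT 1=0 -> 1100
Step 2: G0=1(const) G1=(0+0>=1)=0 G2=G0=1 G3=NOT G3=NOT 0=1 -> 1011
Step 3: G0=1(const) G1=(1+1>=1)=1 G2=G0=1 G3=NOT G3=NOT 1=0 -> 1110
Step 4: G0=1(const) G1=(1+0>=1)=1 G2=G0=1 G3=NOT G3=NOT 0=1 -> 1111
Step 5: G0=1(const) G1=(1+1>=1)=1 G2=G0=1 G3=NOT G3=NOT 1=0 -> 1110
Cycle of length 2 starting at step 3 -> no fixed point

Answer: cycle 2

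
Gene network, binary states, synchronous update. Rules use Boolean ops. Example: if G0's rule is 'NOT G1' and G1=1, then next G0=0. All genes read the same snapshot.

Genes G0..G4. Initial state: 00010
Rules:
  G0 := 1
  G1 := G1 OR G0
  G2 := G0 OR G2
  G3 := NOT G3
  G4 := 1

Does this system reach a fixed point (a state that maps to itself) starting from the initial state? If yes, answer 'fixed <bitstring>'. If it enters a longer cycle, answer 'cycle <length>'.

Step 0: 00010
Step 1: G0=1(const) G1=G1|G0=0|0=0 G2=G0|G2=0|0=0 G3=NOT G3=NOT 1=0 G4=1(const) -> 10001
Step 2: G0=1(const) G1=G1|G0=0|1=1 G2=G0|G2=1|0=1 G3=NOT G3=NOT 0=1 G4=1(const) -> 11111
Step 3: G0=1(const) G1=G1|G0=1|1=1 G2=G0|G2=1|1=1 G3=NOT G3=NOT 1=0 G4=1(const) -> 11101
Step 4: G0=1(const) G1=G1|G0=1|1=1 G2=G0|G2=1|1=1 G3=NOT G3=NOT 0=1 G4=1(const) -> 11111
Cycle of length 2 starting at step 2 -> no fixed point

Answer: cycle 2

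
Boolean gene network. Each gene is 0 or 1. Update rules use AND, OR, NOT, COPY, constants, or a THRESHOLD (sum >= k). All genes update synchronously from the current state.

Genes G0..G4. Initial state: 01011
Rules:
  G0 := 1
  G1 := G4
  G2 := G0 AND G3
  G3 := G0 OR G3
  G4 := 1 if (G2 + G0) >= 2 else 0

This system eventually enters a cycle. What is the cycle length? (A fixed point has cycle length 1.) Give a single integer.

Answer: 1

Derivation:
Step 0: 01011
Step 1: G0=1(const) G1=G4=1 G2=G0&G3=0&1=0 G3=G0|G3=0|1=1 G4=(0+0>=2)=0 -> 11010
Step 2: G0=1(const) G1=G4=0 G2=G0&G3=1&1=1 G3=G0|G3=1|1=1 G4=(0+1>=2)=0 -> 10110
Step 3: G0=1(const) G1=G4=0 G2=G0&G3=1&1=1 G3=G0|G3=1|1=1 G4=(1+1>=2)=1 -> 10111
Step 4: G0=1(const) G1=G4=1 G2=G0&G3=1&1=1 G3=G0|G3=1|1=1 G4=(1+1>=2)=1 -> 11111
Step 5: G0=1(const) G1=G4=1 G2=G0&G3=1&1=1 G3=G0|G3=1|1=1 G4=(1+1>=2)=1 -> 11111
State from step 5 equals state from step 4 -> cycle length 1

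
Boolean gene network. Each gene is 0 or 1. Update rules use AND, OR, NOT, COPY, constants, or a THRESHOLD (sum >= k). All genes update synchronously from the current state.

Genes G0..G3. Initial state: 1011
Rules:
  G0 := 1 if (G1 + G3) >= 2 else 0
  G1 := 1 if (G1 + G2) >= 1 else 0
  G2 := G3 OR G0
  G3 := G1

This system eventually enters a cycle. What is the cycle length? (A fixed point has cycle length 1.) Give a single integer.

Answer: 1

Derivation:
Step 0: 1011
Step 1: G0=(0+1>=2)=0 G1=(0+1>=1)=1 G2=G3|G0=1|1=1 G3=G1=0 -> 0110
Step 2: G0=(1+0>=2)=0 G1=(1+1>=1)=1 G2=G3|G0=0|0=0 G3=G1=1 -> 0101
Step 3: G0=(1+1>=2)=1 G1=(1+0>=1)=1 G2=G3|G0=1|0=1 G3=G1=1 -> 1111
Step 4: G0=(1+1>=2)=1 G1=(1+1>=1)=1 G2=G3|G0=1|1=1 G3=G1=1 -> 1111
State from step 4 equals state from step 3 -> cycle length 1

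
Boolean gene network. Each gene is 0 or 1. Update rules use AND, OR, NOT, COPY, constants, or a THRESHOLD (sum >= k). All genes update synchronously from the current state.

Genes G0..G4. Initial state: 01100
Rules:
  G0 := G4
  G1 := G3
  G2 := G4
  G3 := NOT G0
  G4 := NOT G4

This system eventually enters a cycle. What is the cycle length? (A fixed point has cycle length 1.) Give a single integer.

Answer: 2

Derivation:
Step 0: 01100
Step 1: G0=G4=0 G1=G3=0 G2=G4=0 G3=NOT G0=NOT 0=1 G4=NOT G4=NOT 0=1 -> 00011
Step 2: G0=G4=1 G1=G3=1 G2=G4=1 G3=NOT G0=NOT 0=1 G4=NOT G4=NOT 1=0 -> 11110
Step 3: G0=G4=0 G1=G3=1 G2=G4=0 G3=NOT G0=NOT 1=0 G4=NOT G4=NOT 0=1 -> 01001
Step 4: G0=G4=1 G1=G3=0 G2=G4=1 G3=NOT G0=NOT 0=1 G4=NOT G4=NOT 1=0 -> 10110
Step 5: G0=G4=0 G1=G3=1 G2=G4=0 G3=NOT G0=NOT 1=0 G4=NOT G4=NOT 0=1 -> 01001
State from step 5 equals state from step 3 -> cycle length 2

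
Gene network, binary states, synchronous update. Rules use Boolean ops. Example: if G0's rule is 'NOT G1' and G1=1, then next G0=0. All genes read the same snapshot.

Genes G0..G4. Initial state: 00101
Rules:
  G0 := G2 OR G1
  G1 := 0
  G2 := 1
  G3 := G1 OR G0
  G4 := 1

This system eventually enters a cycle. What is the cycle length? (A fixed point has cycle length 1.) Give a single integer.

Answer: 1

Derivation:
Step 0: 00101
Step 1: G0=G2|G1=1|0=1 G1=0(const) G2=1(const) G3=G1|G0=0|0=0 G4=1(const) -> 10101
Step 2: G0=G2|G1=1|0=1 G1=0(const) G2=1(const) G3=G1|G0=0|1=1 G4=1(const) -> 10111
Step 3: G0=G2|G1=1|0=1 G1=0(const) G2=1(const) G3=G1|G0=0|1=1 G4=1(const) -> 10111
State from step 3 equals state from step 2 -> cycle length 1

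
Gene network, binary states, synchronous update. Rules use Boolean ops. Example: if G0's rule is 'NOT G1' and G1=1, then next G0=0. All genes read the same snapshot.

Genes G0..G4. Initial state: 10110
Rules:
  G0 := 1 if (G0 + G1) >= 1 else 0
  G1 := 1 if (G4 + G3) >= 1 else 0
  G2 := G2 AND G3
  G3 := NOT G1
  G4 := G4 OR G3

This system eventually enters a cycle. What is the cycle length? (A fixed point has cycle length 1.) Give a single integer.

Answer: 1

Derivation:
Step 0: 10110
Step 1: G0=(1+0>=1)=1 G1=(0+1>=1)=1 G2=G2&G3=1&1=1 G3=NOT G1=NOT 0=1 G4=G4|G3=0|1=1 -> 11111
Step 2: G0=(1+1>=1)=1 G1=(1+1>=1)=1 G2=G2&G3=1&1=1 G3=NOT G1=NOT 1=0 G4=G4|G3=1|1=1 -> 11101
Step 3: G0=(1+1>=1)=1 G1=(1+0>=1)=1 G2=G2&G3=1&0=0 G3=NOT G1=NOT 1=0 G4=G4|G3=1|0=1 -> 11001
Step 4: G0=(1+1>=1)=1 G1=(1+0>=1)=1 G2=G2&G3=0&0=0 G3=NOT G1=NOT 1=0 G4=G4|G3=1|0=1 -> 11001
State from step 4 equals state from step 3 -> cycle length 1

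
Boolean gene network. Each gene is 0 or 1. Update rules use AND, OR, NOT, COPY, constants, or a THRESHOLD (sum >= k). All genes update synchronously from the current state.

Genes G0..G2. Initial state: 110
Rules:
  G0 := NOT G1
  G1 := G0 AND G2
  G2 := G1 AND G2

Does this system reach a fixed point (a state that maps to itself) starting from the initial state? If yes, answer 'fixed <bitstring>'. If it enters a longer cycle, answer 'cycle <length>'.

Step 0: 110
Step 1: G0=NOT G1=NOT 1=0 G1=G0&G2=1&0=0 G2=G1&G2=1&0=0 -> 000
Step 2: G0=NOT G1=NOT 0=1 G1=G0&G2=0&0=0 G2=G1&G2=0&0=0 -> 100
Step 3: G0=NOT G1=NOT 0=1 G1=G0&G2=1&0=0 G2=G1&G2=0&0=0 -> 100
Fixed point reached at step 2: 100

Answer: fixed 100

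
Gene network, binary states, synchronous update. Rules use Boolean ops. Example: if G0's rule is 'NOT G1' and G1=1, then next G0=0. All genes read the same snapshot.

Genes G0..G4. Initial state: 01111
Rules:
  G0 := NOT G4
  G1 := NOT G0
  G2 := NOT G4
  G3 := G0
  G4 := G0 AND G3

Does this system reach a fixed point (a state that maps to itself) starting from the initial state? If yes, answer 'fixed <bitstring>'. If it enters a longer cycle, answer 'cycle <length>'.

Answer: cycle 5

Derivation:
Step 0: 01111
Step 1: G0=NOT G4=NOT 1=0 G1=NOT G0=NOT 0=1 G2=NOT G4=NOT 1=0 G3=G0=0 G4=G0&G3=0&1=0 -> 01000
Step 2: G0=NOT G4=NOT 0=1 G1=NOT G0=NOT 0=1 G2=NOT G4=NOT 0=1 G3=G0=0 G4=G0&G3=0&0=0 -> 11100
Step 3: G0=NOT G4=NOT 0=1 G1=NOT G0=NOT 1=0 G2=NOT G4=NOT 0=1 G3=G0=1 G4=G0&G3=1&0=0 -> 10110
Step 4: G0=NOT G4=NOT 0=1 G1=NOT G0=NOT 1=0 G2=NOT G4=NOT 0=1 G3=G0=1 G4=G0&G3=1&1=1 -> 10111
Step 5: G0=NOT G4=NOT 1=0 G1=NOT G0=NOT 1=0 G2=NOT G4=NOT 1=0 G3=G0=1 G4=G0&G3=1&1=1 -> 00011
Step 6: G0=NOT G4=NOT 1=0 G1=NOT G0=NOT 0=1 G2=NOT G4=NOT 1=0 G3=G0=0 G4=G0&G3=0&1=0 -> 01000
Cycle of length 5 starting at step 1 -> no fixed point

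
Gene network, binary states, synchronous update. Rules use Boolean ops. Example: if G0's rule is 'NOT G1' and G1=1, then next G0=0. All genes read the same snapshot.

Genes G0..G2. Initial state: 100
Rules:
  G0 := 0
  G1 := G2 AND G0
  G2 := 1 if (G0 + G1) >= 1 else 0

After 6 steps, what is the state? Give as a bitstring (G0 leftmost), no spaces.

Step 1: G0=0(const) G1=G2&G0=0&1=0 G2=(1+0>=1)=1 -> 001
Step 2: G0=0(const) G1=G2&G0=1&0=0 G2=(0+0>=1)=0 -> 000
Step 3: G0=0(const) G1=G2&G0=0&0=0 G2=(0+0>=1)=0 -> 000
Step 4: G0=0(const) G1=G2&G0=0&0=0 G2=(0+0>=1)=0 -> 000
Step 5: G0=0(const) G1=G2&G0=0&0=0 G2=(0+0>=1)=0 -> 000
Step 6: G0=0(const) G1=G2&G0=0&0=0 G2=(0+0>=1)=0 -> 000

000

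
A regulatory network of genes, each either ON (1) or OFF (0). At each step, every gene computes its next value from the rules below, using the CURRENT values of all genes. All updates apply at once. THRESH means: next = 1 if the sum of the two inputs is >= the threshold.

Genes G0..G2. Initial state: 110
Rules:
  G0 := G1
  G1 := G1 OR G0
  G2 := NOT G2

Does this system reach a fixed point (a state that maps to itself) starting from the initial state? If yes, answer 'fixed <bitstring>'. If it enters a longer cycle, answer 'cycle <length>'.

Answer: cycle 2

Derivation:
Step 0: 110
Step 1: G0=G1=1 G1=G1|G0=1|1=1 G2=NOT G2=NOT 0=1 -> 111
Step 2: G0=G1=1 G1=G1|G0=1|1=1 G2=NOT G2=NOT 1=0 -> 110
Cycle of length 2 starting at step 0 -> no fixed point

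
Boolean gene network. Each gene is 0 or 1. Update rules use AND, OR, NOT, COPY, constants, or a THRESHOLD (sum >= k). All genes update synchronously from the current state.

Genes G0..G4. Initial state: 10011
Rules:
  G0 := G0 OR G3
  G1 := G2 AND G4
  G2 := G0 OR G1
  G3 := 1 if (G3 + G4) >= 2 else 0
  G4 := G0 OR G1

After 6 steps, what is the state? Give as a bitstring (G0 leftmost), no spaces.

Step 1: G0=G0|G3=1|1=1 G1=G2&G4=0&1=0 G2=G0|G1=1|0=1 G3=(1+1>=2)=1 G4=G0|G1=1|0=1 -> 10111
Step 2: G0=G0|G3=1|1=1 G1=G2&G4=1&1=1 G2=G0|G1=1|0=1 G3=(1+1>=2)=1 G4=G0|G1=1|0=1 -> 11111
Step 3: G0=G0|G3=1|1=1 G1=G2&G4=1&1=1 G2=G0|G1=1|1=1 G3=(1+1>=2)=1 G4=G0|G1=1|1=1 -> 11111
Step 4: G0=G0|G3=1|1=1 G1=G2&G4=1&1=1 G2=G0|G1=1|1=1 G3=(1+1>=2)=1 G4=G0|G1=1|1=1 -> 11111
Step 5: G0=G0|G3=1|1=1 G1=G2&G4=1&1=1 G2=G0|G1=1|1=1 G3=(1+1>=2)=1 G4=G0|G1=1|1=1 -> 11111
Step 6: G0=G0|G3=1|1=1 G1=G2&G4=1&1=1 G2=G0|G1=1|1=1 G3=(1+1>=2)=1 G4=G0|G1=1|1=1 -> 11111

11111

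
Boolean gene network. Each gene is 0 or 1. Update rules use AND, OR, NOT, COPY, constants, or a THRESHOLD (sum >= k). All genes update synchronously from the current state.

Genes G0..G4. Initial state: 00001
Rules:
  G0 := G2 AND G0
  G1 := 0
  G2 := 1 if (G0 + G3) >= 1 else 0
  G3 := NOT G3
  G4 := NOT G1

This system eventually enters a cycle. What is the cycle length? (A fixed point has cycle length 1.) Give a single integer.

Answer: 2

Derivation:
Step 0: 00001
Step 1: G0=G2&G0=0&0=0 G1=0(const) G2=(0+0>=1)=0 G3=NOT G3=NOT 0=1 G4=NOT G1=NOT 0=1 -> 00011
Step 2: G0=G2&G0=0&0=0 G1=0(const) G2=(0+1>=1)=1 G3=NOT G3=NOT 1=0 G4=NOT G1=NOT 0=1 -> 00101
Step 3: G0=G2&G0=1&0=0 G1=0(const) G2=(0+0>=1)=0 G3=NOT G3=NOT 0=1 G4=NOT G1=NOT 0=1 -> 00011
State from step 3 equals state from step 1 -> cycle length 2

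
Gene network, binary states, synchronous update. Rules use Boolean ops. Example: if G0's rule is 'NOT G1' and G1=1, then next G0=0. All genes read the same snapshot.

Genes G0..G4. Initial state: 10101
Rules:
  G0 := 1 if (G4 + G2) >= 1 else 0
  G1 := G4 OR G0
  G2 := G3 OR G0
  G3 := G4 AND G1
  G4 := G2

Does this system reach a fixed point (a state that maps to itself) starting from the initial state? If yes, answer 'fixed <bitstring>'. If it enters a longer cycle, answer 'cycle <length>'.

Step 0: 10101
Step 1: G0=(1+1>=1)=1 G1=G4|G0=1|1=1 G2=G3|G0=0|1=1 G3=G4&G1=1&0=0 G4=G2=1 -> 11101
Step 2: G0=(1+1>=1)=1 G1=G4|G0=1|1=1 G2=G3|G0=0|1=1 G3=G4&G1=1&1=1 G4=G2=1 -> 11111
Step 3: G0=(1+1>=1)=1 G1=G4|G0=1|1=1 G2=G3|G0=1|1=1 G3=G4&G1=1&1=1 G4=G2=1 -> 11111
Fixed point reached at step 2: 11111

Answer: fixed 11111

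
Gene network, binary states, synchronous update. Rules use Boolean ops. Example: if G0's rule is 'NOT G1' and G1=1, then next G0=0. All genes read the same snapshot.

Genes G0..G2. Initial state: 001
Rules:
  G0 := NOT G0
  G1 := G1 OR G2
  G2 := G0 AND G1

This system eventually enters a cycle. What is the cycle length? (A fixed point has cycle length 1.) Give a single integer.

Step 0: 001
Step 1: G0=NOT G0=NOT 0=1 G1=G1|G2=0|1=1 G2=G0&G1=0&0=0 -> 110
Step 2: G0=NOT G0=NOT 1=0 G1=G1|G2=1|0=1 G2=G0&G1=1&1=1 -> 011
Step 3: G0=NOT G0=NOT 0=1 G1=G1|G2=1|1=1 G2=G0&G1=0&1=0 -> 110
State from step 3 equals state from step 1 -> cycle length 2

Answer: 2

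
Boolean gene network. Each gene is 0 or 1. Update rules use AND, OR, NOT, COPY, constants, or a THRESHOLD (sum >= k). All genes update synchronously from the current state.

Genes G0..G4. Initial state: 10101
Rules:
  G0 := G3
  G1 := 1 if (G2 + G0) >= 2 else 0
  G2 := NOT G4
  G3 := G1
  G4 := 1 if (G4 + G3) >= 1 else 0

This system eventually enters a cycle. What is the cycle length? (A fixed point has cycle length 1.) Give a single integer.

Answer: 1

Derivation:
Step 0: 10101
Step 1: G0=G3=0 G1=(1+1>=2)=1 G2=NOT G4=NOT 1=0 G3=G1=0 G4=(1+0>=1)=1 -> 01001
Step 2: G0=G3=0 G1=(0+0>=2)=0 G2=NOT G4=NOT 1=0 G3=G1=1 G4=(1+0>=1)=1 -> 00011
Step 3: G0=G3=1 G1=(0+0>=2)=0 G2=NOT G4=NOT 1=0 G3=G1=0 G4=(1+1>=1)=1 -> 10001
Step 4: G0=G3=0 G1=(0+1>=2)=0 G2=NOT G4=NOT 1=0 G3=G1=0 G4=(1+0>=1)=1 -> 00001
Step 5: G0=G3=0 G1=(0+0>=2)=0 G2=NOT G4=NOT 1=0 G3=G1=0 G4=(1+0>=1)=1 -> 00001
State from step 5 equals state from step 4 -> cycle length 1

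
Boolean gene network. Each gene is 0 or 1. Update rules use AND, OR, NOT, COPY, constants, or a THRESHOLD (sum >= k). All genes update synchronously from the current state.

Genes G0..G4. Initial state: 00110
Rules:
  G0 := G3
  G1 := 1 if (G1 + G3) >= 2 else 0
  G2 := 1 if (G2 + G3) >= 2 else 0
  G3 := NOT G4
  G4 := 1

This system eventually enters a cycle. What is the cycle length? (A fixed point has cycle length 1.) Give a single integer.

Step 0: 00110
Step 1: G0=G3=1 G1=(0+1>=2)=0 G2=(1+1>=2)=1 G3=NOT G4=NOT 0=1 G4=1(const) -> 10111
Step 2: G0=G3=1 G1=(0+1>=2)=0 G2=(1+1>=2)=1 G3=NOT G4=NOT 1=0 G4=1(const) -> 10101
Step 3: G0=G3=0 G1=(0+0>=2)=0 G2=(1+0>=2)=0 G3=NOT G4=NOT 1=0 G4=1(const) -> 00001
Step 4: G0=G3=0 G1=(0+0>=2)=0 G2=(0+0>=2)=0 G3=NOT G4=NOT 1=0 G4=1(const) -> 00001
State from step 4 equals state from step 3 -> cycle length 1

Answer: 1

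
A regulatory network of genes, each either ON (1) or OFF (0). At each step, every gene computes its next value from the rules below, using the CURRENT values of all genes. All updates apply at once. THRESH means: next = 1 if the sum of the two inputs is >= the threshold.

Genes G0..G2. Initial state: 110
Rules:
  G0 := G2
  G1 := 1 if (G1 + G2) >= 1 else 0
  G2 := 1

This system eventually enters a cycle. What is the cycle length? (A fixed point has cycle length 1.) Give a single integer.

Step 0: 110
Step 1: G0=G2=0 G1=(1+0>=1)=1 G2=1(const) -> 011
Step 2: G0=G2=1 G1=(1+1>=1)=1 G2=1(const) -> 111
Step 3: G0=G2=1 G1=(1+1>=1)=1 G2=1(const) -> 111
State from step 3 equals state from step 2 -> cycle length 1

Answer: 1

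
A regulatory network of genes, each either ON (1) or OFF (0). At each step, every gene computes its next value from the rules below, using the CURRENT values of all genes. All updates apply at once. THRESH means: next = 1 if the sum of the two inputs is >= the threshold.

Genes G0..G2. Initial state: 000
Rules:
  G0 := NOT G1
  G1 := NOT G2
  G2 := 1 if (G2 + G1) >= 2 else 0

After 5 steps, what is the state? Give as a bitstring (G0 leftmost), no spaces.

Step 1: G0=NOT G1=NOT 0=1 G1=NOT G2=NOT 0=1 G2=(0+0>=2)=0 -> 110
Step 2: G0=NOT G1=NOT 1=0 G1=NOT G2=NOT 0=1 G2=(0+1>=2)=0 -> 010
Step 3: G0=NOT G1=NOT 1=0 G1=NOT G2=NOT 0=1 G2=(0+1>=2)=0 -> 010
Step 4: G0=NOT G1=NOT 1=0 G1=NOT G2=NOT 0=1 G2=(0+1>=2)=0 -> 010
Step 5: G0=NOT G1=NOT 1=0 G1=NOT G2=NOT 0=1 G2=(0+1>=2)=0 -> 010

010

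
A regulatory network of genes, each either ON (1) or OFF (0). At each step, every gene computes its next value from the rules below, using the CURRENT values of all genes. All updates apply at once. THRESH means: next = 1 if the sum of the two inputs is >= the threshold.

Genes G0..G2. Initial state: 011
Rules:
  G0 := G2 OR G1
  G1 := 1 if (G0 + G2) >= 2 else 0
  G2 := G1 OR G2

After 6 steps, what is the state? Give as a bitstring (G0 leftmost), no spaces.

Step 1: G0=G2|G1=1|1=1 G1=(0+1>=2)=0 G2=G1|G2=1|1=1 -> 101
Step 2: G0=G2|G1=1|0=1 G1=(1+1>=2)=1 G2=G1|G2=0|1=1 -> 111
Step 3: G0=G2|G1=1|1=1 G1=(1+1>=2)=1 G2=G1|G2=1|1=1 -> 111
Step 4: G0=G2|G1=1|1=1 G1=(1+1>=2)=1 G2=G1|G2=1|1=1 -> 111
Step 5: G0=G2|G1=1|1=1 G1=(1+1>=2)=1 G2=G1|G2=1|1=1 -> 111
Step 6: G0=G2|G1=1|1=1 G1=(1+1>=2)=1 G2=G1|G2=1|1=1 -> 111

111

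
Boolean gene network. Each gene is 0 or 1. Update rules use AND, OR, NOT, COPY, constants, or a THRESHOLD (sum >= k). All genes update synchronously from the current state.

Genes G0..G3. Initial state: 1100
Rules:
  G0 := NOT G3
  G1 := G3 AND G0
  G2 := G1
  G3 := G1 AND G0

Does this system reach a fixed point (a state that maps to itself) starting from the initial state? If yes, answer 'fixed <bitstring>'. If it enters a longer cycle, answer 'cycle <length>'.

Answer: fixed 1000

Derivation:
Step 0: 1100
Step 1: G0=NOT G3=NOT 0=1 G1=G3&G0=0&1=0 G2=G1=1 G3=G1&G0=1&1=1 -> 1011
Step 2: G0=NOT G3=NOT 1=0 G1=G3&G0=1&1=1 G2=G1=0 G3=G1&G0=0&1=0 -> 0100
Step 3: G0=NOT G3=NOT 0=1 G1=G3&G0=0&0=0 G2=G1=1 G3=G1&G0=1&0=0 -> 1010
Step 4: G0=NOT G3=NOT 0=1 G1=G3&G0=0&1=0 G2=G1=0 G3=G1&G0=0&1=0 -> 1000
Step 5: G0=NOT G3=NOT 0=1 G1=G3&G0=0&1=0 G2=G1=0 G3=G1&G0=0&1=0 -> 1000
Fixed point reached at step 4: 1000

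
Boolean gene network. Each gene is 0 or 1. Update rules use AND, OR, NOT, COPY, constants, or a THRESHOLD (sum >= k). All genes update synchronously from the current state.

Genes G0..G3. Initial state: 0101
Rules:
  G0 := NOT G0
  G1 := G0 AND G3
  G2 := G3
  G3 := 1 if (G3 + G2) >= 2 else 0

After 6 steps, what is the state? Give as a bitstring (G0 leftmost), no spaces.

Step 1: G0=NOT G0=NOT 0=1 G1=G0&G3=0&1=0 G2=G3=1 G3=(1+0>=2)=0 -> 1010
Step 2: G0=NOT G0=NOT 1=0 G1=G0&G3=1&0=0 G2=G3=0 G3=(0+1>=2)=0 -> 0000
Step 3: G0=NOT G0=NOT 0=1 G1=G0&G3=0&0=0 G2=G3=0 G3=(0+0>=2)=0 -> 1000
Step 4: G0=NOT G0=NOT 1=0 G1=G0&G3=1&0=0 G2=G3=0 G3=(0+0>=2)=0 -> 0000
Step 5: G0=NOT G0=NOT 0=1 G1=G0&G3=0&0=0 G2=G3=0 G3=(0+0>=2)=0 -> 1000
Step 6: G0=NOT G0=NOT 1=0 G1=G0&G3=1&0=0 G2=G3=0 G3=(0+0>=2)=0 -> 0000

0000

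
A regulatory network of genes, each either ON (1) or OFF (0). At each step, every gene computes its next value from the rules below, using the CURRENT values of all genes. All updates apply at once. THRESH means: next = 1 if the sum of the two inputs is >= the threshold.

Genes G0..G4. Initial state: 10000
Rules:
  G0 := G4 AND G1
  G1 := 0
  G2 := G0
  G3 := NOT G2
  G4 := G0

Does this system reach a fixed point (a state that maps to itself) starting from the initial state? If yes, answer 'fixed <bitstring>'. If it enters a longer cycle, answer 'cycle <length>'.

Step 0: 10000
Step 1: G0=G4&G1=0&0=0 G1=0(const) G2=G0=1 G3=NOT G2=NOT 0=1 G4=G0=1 -> 00111
Step 2: G0=G4&G1=1&0=0 G1=0(const) G2=G0=0 G3=NOT G2=NOT 1=0 G4=G0=0 -> 00000
Step 3: G0=G4&G1=0&0=0 G1=0(const) G2=G0=0 G3=NOT G2=NOT 0=1 G4=G0=0 -> 00010
Step 4: G0=G4&G1=0&0=0 G1=0(const) G2=G0=0 G3=NOT G2=NOT 0=1 G4=G0=0 -> 00010
Fixed point reached at step 3: 00010

Answer: fixed 00010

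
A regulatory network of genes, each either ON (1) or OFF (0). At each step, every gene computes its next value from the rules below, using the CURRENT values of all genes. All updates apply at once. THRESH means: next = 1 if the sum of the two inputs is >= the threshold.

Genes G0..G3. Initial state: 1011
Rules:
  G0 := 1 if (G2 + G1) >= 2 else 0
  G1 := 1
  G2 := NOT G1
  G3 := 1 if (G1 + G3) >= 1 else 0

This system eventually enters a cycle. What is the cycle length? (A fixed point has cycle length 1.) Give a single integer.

Answer: 1

Derivation:
Step 0: 1011
Step 1: G0=(1+0>=2)=0 G1=1(const) G2=NOT G1=NOT 0=1 G3=(0+1>=1)=1 -> 0111
Step 2: G0=(1+1>=2)=1 G1=1(const) G2=NOT G1=NOT 1=0 G3=(1+1>=1)=1 -> 1101
Step 3: G0=(0+1>=2)=0 G1=1(const) G2=NOT G1=NOT 1=0 G3=(1+1>=1)=1 -> 0101
Step 4: G0=(0+1>=2)=0 G1=1(const) G2=NOT G1=NOT 1=0 G3=(1+1>=1)=1 -> 0101
State from step 4 equals state from step 3 -> cycle length 1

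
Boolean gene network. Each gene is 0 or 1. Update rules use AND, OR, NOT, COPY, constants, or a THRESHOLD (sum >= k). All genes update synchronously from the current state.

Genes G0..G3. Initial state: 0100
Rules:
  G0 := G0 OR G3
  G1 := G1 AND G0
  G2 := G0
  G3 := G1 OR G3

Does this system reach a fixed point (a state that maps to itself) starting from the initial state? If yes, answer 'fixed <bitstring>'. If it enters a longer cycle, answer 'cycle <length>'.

Step 0: 0100
Step 1: G0=G0|G3=0|0=0 G1=G1&G0=1&0=0 G2=G0=0 G3=G1|G3=1|0=1 -> 0001
Step 2: G0=G0|G3=0|1=1 G1=G1&G0=0&0=0 G2=G0=0 G3=G1|G3=0|1=1 -> 1001
Step 3: G0=G0|G3=1|1=1 G1=G1&G0=0&1=0 G2=G0=1 G3=G1|G3=0|1=1 -> 1011
Step 4: G0=G0|G3=1|1=1 G1=G1&G0=0&1=0 G2=G0=1 G3=G1|G3=0|1=1 -> 1011
Fixed point reached at step 3: 1011

Answer: fixed 1011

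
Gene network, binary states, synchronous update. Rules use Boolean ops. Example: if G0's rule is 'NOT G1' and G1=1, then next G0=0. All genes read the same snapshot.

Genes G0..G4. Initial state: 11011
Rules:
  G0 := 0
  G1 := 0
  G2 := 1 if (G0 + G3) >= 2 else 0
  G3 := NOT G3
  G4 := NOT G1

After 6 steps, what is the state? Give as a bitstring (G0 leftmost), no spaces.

Step 1: G0=0(const) G1=0(const) G2=(1+1>=2)=1 G3=NOT G3=NOT 1=0 G4=NOT G1=NOT 1=0 -> 00100
Step 2: G0=0(const) G1=0(const) G2=(0+0>=2)=0 G3=NOT G3=NOT 0=1 G4=NOT G1=NOT 0=1 -> 00011
Step 3: G0=0(const) G1=0(const) G2=(0+1>=2)=0 G3=NOT G3=NOT 1=0 G4=NOT G1=NOT 0=1 -> 00001
Step 4: G0=0(const) G1=0(const) G2=(0+0>=2)=0 G3=NOT G3=NOT 0=1 G4=NOT G1=NOT 0=1 -> 00011
Step 5: G0=0(const) G1=0(const) G2=(0+1>=2)=0 G3=NOT G3=NOT 1=0 G4=NOT G1=NOT 0=1 -> 00001
Step 6: G0=0(const) G1=0(const) G2=(0+0>=2)=0 G3=NOT G3=NOT 0=1 G4=NOT G1=NOT 0=1 -> 00011

00011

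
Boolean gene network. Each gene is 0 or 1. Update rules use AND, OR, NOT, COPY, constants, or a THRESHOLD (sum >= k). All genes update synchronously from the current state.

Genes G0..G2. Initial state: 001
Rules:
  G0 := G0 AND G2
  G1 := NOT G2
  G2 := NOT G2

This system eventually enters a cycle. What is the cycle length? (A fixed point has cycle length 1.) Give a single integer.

Step 0: 001
Step 1: G0=G0&G2=0&1=0 G1=NOT G2=NOT 1=0 G2=NOT G2=NOT 1=0 -> 000
Step 2: G0=G0&G2=0&0=0 G1=NOT G2=NOT 0=1 G2=NOT G2=NOT 0=1 -> 011
Step 3: G0=G0&G2=0&1=0 G1=NOT G2=NOT 1=0 G2=NOT G2=NOT 1=0 -> 000
State from step 3 equals state from step 1 -> cycle length 2

Answer: 2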